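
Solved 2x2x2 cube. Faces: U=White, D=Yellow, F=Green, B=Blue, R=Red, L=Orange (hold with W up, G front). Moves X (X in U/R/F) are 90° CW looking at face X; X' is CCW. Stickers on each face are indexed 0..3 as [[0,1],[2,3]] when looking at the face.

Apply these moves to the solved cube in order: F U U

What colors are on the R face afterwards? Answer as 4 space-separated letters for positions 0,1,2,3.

Answer: O Y W R

Derivation:
After move 1 (F): F=GGGG U=WWOO R=WRWR D=RRYY L=OYOY
After move 2 (U): U=OWOW F=WRGG R=BBWR B=OYBB L=GGOY
After move 3 (U): U=OOWW F=BBGG R=OYWR B=GGBB L=WROY
Query: R face = OYWR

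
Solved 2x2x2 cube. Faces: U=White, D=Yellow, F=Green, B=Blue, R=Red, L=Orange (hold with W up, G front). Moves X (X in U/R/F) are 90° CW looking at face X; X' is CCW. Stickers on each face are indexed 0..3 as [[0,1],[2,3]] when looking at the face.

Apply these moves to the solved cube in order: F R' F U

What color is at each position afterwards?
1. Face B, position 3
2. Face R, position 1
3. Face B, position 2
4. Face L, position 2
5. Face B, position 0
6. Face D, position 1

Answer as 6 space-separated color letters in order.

Answer: B B R O O R

Derivation:
After move 1 (F): F=GGGG U=WWOO R=WRWR D=RRYY L=OYOY
After move 2 (R'): R=RRWW U=WBOB F=GWGO D=RGYG B=YBRB
After move 3 (F): F=GGOW U=WBYY R=ORBW D=WRYG L=OROG
After move 4 (U): U=YWYB F=OROW R=YBBW B=ORRB L=GGOG
Query 1: B[3] = B
Query 2: R[1] = B
Query 3: B[2] = R
Query 4: L[2] = O
Query 5: B[0] = O
Query 6: D[1] = R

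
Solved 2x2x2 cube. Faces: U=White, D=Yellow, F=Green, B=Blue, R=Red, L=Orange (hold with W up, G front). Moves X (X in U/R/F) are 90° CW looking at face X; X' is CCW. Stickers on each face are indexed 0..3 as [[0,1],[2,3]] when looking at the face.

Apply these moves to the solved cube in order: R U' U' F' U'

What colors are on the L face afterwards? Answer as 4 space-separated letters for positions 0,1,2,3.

Answer: G Y O G

Derivation:
After move 1 (R): R=RRRR U=WGWG F=GYGY D=YBYB B=WBWB
After move 2 (U'): U=GGWW F=OOGY R=GYRR B=RRWB L=WBOO
After move 3 (U'): U=GWGW F=WBGY R=OORR B=GYWB L=RROO
After move 4 (F'): F=BYWG U=GWOR R=BOYR D=ROYB L=RWOG
After move 5 (U'): U=WRGO F=RWWG R=BYYR B=BOWB L=GYOG
Query: L face = GYOG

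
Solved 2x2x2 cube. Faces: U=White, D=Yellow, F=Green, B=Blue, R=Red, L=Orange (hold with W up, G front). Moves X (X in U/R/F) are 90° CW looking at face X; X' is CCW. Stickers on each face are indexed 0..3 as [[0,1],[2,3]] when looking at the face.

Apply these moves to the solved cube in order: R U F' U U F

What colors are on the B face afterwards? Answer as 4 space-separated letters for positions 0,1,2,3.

Answer: R Y W B

Derivation:
After move 1 (R): R=RRRR U=WGWG F=GYGY D=YBYB B=WBWB
After move 2 (U): U=WWGG F=RRGY R=WBRR B=OOWB L=GYOO
After move 3 (F'): F=RYRG U=WWWR R=BBYR D=YOYB L=GGOG
After move 4 (U): U=WWRW F=BBRG R=OOYR B=GGWB L=RYOG
After move 5 (U): U=RWWW F=OORG R=GGYR B=RYWB L=BBOG
After move 6 (F): F=ROGO U=RWGB R=WGWR D=YGYB L=BYOO
Query: B face = RYWB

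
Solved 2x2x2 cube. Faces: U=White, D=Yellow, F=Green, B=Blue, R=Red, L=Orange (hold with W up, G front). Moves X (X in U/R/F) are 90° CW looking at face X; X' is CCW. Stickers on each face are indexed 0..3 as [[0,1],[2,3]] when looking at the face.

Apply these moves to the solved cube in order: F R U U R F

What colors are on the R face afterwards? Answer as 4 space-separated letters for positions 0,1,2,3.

After move 1 (F): F=GGGG U=WWOO R=WRWR D=RRYY L=OYOY
After move 2 (R): R=WWRR U=WGOG F=GRGY D=RBYB B=OBWB
After move 3 (U): U=OWGG F=WWGY R=OBRR B=OYWB L=GROY
After move 4 (U): U=GOGW F=OBGY R=OYRR B=GRWB L=WWOY
After move 5 (R): R=RORY U=GBGY F=OBGB D=RWYG B=WROB
After move 6 (F): F=GOBB U=GBYW R=GOYY D=RRYG L=WROW
Query: R face = GOYY

Answer: G O Y Y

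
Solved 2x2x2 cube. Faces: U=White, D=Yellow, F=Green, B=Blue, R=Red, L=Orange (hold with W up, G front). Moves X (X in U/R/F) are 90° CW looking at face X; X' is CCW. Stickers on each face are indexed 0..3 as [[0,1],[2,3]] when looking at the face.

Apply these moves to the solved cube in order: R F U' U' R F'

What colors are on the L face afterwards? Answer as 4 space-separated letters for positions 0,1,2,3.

After move 1 (R): R=RRRR U=WGWG F=GYGY D=YBYB B=WBWB
After move 2 (F): F=GGYY U=WGOO R=WRGR D=RRYB L=OYOB
After move 3 (U'): U=GOWO F=OYYY R=GGGR B=WRWB L=WBOB
After move 4 (U'): U=OOGW F=WBYY R=OYGR B=GGWB L=WROB
After move 5 (R): R=GORY U=OBGY F=WRYB D=RWYG B=WGOB
After move 6 (F'): F=RBWY U=OBGR R=WORY D=RBYG L=WYOG
Query: L face = WYOG

Answer: W Y O G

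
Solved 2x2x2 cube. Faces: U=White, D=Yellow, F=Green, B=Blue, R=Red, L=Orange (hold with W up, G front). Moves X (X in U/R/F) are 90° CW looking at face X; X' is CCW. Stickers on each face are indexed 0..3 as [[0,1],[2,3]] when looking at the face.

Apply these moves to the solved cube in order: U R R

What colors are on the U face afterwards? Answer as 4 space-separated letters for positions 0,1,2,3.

After move 1 (U): U=WWWW F=RRGG R=BBRR B=OOBB L=GGOO
After move 2 (R): R=RBRB U=WRWG F=RYGY D=YBYO B=WOWB
After move 3 (R): R=RRBB U=WYWY F=RBGO D=YWYW B=GORB
Query: U face = WYWY

Answer: W Y W Y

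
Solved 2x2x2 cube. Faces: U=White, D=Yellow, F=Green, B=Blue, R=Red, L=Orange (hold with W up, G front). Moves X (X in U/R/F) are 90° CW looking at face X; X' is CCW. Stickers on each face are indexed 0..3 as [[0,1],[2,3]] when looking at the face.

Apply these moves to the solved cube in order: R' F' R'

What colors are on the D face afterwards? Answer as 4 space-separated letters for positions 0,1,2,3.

After move 1 (R'): R=RRRR U=WBWB F=GWGW D=YGYG B=YBYB
After move 2 (F'): F=WWGG U=WBRR R=GRYR D=OOYG L=OBOW
After move 3 (R'): R=RRGY U=WYRY F=WBGR D=OWYG B=GBOB
Query: D face = OWYG

Answer: O W Y G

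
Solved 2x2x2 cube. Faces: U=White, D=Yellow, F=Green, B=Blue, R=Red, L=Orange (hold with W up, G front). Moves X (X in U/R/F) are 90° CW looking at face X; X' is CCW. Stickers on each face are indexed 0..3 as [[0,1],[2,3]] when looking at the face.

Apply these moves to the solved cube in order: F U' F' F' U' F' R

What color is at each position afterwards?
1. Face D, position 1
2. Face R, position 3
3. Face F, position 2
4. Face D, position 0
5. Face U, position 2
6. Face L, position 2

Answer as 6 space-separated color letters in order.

After move 1 (F): F=GGGG U=WWOO R=WRWR D=RRYY L=OYOY
After move 2 (U'): U=WOWO F=OYGG R=GGWR B=WRBB L=BBOY
After move 3 (F'): F=YGOG U=WOGW R=RGRR D=BYYY L=BOOW
After move 4 (F'): F=GGYO U=WORR R=YGBR D=OWYY L=BWOG
After move 5 (U'): U=ORWR F=BWYO R=GGBR B=YGBB L=WROG
After move 6 (F'): F=WOBY U=ORGB R=WGOR D=RGYY L=WROW
After move 7 (R): R=OWRG U=OOGY F=WGBY D=RBYY B=BGRB
Query 1: D[1] = B
Query 2: R[3] = G
Query 3: F[2] = B
Query 4: D[0] = R
Query 5: U[2] = G
Query 6: L[2] = O

Answer: B G B R G O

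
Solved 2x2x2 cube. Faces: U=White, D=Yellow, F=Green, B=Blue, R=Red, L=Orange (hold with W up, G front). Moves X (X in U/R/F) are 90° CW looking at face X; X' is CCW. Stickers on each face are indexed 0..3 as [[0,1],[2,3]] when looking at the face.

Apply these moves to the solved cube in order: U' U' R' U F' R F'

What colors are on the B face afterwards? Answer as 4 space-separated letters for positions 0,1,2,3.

After move 1 (U'): U=WWWW F=OOGG R=GGRR B=RRBB L=BBOO
After move 2 (U'): U=WWWW F=BBGG R=OORR B=GGBB L=RROO
After move 3 (R'): R=OROR U=WBWG F=BWGW D=YBYG B=YGYB
After move 4 (U): U=WWGB F=ORGW R=YGOR B=RRYB L=BWOO
After move 5 (F'): F=RWOG U=WWYO R=BGYR D=WOYG L=BBOG
After move 6 (R): R=YBRG U=WWYG F=ROOG D=WYYR B=ORWB
After move 7 (F'): F=OGRO U=WWYR R=YBWG D=BGYR L=BGOY
Query: B face = ORWB

Answer: O R W B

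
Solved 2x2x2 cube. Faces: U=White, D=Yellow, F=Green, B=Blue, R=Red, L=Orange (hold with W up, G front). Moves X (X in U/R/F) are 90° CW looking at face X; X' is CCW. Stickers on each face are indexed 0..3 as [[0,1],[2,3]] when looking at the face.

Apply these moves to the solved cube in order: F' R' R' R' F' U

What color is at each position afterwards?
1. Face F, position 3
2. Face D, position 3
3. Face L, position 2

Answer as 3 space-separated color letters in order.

After move 1 (F'): F=GGGG U=WWRR R=YRYR D=OOYY L=OWOW
After move 2 (R'): R=RRYY U=WBRB F=GWGR D=OGYG B=YBOB
After move 3 (R'): R=RYRY U=WORY F=GBGB D=OWYR B=GBGB
After move 4 (R'): R=YYRR U=WGRG F=GOGY D=OBYB B=RBWB
After move 5 (F'): F=OYGG U=WGYR R=BYOR D=WWYB L=OGOR
After move 6 (U): U=YWRG F=BYGG R=RBOR B=OGWB L=OYOR
Query 1: F[3] = G
Query 2: D[3] = B
Query 3: L[2] = O

Answer: G B O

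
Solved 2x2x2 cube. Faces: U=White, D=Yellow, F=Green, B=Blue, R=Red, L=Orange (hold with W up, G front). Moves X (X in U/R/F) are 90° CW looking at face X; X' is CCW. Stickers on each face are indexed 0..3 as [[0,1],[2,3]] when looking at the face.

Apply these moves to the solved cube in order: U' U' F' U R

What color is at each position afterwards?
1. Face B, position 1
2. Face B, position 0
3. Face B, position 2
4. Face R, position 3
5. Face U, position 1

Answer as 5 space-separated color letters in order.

After move 1 (U'): U=WWWW F=OOGG R=GGRR B=RRBB L=BBOO
After move 2 (U'): U=WWWW F=BBGG R=OORR B=GGBB L=RROO
After move 3 (F'): F=BGBG U=WWOR R=YOYR D=ROYY L=RWOW
After move 4 (U): U=OWRW F=YOBG R=GGYR B=RWBB L=BGOW
After move 5 (R): R=YGRG U=OORG F=YOBY D=RBYR B=WWWB
Query 1: B[1] = W
Query 2: B[0] = W
Query 3: B[2] = W
Query 4: R[3] = G
Query 5: U[1] = O

Answer: W W W G O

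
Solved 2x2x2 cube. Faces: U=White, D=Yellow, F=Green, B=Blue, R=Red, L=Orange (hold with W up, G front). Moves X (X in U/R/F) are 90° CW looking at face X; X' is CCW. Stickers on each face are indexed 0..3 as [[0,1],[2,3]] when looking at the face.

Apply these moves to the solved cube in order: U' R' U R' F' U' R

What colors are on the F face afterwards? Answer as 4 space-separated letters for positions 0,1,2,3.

Answer: O O G W

Derivation:
After move 1 (U'): U=WWWW F=OOGG R=GGRR B=RRBB L=BBOO
After move 2 (R'): R=GRGR U=WBWR F=OWGW D=YOYG B=YRYB
After move 3 (U): U=WWRB F=GRGW R=YRGR B=BBYB L=OWOO
After move 4 (R'): R=RRYG U=WYRB F=GWGB D=YRYW B=GBOB
After move 5 (F'): F=WBGG U=WYRY R=RRYG D=WOYW L=OBOR
After move 6 (U'): U=YYWR F=OBGG R=WBYG B=RROB L=GBOR
After move 7 (R): R=YWGB U=YBWG F=OOGW D=WOYR B=RRYB
Query: F face = OOGW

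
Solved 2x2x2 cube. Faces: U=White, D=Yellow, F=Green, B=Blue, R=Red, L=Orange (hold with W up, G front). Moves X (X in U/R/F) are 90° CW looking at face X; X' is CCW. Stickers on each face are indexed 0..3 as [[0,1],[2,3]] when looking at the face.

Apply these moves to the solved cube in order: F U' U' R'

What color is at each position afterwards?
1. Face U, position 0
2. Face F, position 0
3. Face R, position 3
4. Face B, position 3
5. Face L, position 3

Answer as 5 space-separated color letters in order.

Answer: O B W B Y

Derivation:
After move 1 (F): F=GGGG U=WWOO R=WRWR D=RRYY L=OYOY
After move 2 (U'): U=WOWO F=OYGG R=GGWR B=WRBB L=BBOY
After move 3 (U'): U=OOWW F=BBGG R=OYWR B=GGBB L=WROY
After move 4 (R'): R=YROW U=OBWG F=BOGW D=RBYG B=YGRB
Query 1: U[0] = O
Query 2: F[0] = B
Query 3: R[3] = W
Query 4: B[3] = B
Query 5: L[3] = Y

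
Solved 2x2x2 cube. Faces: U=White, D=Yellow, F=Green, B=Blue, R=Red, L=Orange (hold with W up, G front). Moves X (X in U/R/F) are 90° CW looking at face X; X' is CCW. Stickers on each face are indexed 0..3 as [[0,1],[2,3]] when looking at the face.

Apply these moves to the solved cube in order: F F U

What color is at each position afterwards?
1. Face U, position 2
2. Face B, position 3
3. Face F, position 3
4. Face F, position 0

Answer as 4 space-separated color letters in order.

Answer: Y B G O

Derivation:
After move 1 (F): F=GGGG U=WWOO R=WRWR D=RRYY L=OYOY
After move 2 (F): F=GGGG U=WWYY R=OROR D=WWYY L=OROR
After move 3 (U): U=YWYW F=ORGG R=BBOR B=ORBB L=GGOR
Query 1: U[2] = Y
Query 2: B[3] = B
Query 3: F[3] = G
Query 4: F[0] = O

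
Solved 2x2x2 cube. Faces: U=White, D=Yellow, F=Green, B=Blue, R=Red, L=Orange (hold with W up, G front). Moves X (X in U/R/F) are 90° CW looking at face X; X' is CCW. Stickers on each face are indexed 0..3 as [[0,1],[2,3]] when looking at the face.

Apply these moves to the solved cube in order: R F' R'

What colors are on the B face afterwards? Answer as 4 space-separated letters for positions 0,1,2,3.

Answer: B B O B

Derivation:
After move 1 (R): R=RRRR U=WGWG F=GYGY D=YBYB B=WBWB
After move 2 (F'): F=YYGG U=WGRR R=BRYR D=OOYB L=OGOW
After move 3 (R'): R=RRBY U=WWRW F=YGGR D=OYYG B=BBOB
Query: B face = BBOB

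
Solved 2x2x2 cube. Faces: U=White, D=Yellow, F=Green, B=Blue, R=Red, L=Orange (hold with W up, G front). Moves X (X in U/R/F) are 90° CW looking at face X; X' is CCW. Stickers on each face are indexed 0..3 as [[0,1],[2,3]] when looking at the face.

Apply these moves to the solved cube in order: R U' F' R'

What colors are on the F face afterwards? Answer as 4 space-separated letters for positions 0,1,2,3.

Answer: O G O R

Derivation:
After move 1 (R): R=RRRR U=WGWG F=GYGY D=YBYB B=WBWB
After move 2 (U'): U=GGWW F=OOGY R=GYRR B=RRWB L=WBOO
After move 3 (F'): F=OYOG U=GGGR R=BYYR D=BOYB L=WWOW
After move 4 (R'): R=YRBY U=GWGR F=OGOR D=BYYG B=BROB
Query: F face = OGOR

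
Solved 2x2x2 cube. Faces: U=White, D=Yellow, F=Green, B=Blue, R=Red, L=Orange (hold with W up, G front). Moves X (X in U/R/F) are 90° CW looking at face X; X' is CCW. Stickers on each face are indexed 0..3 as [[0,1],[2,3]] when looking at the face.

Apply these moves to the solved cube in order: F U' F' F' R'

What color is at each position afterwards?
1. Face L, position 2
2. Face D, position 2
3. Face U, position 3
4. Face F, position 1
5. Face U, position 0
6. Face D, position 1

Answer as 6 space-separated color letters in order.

Answer: O Y W O W G

Derivation:
After move 1 (F): F=GGGG U=WWOO R=WRWR D=RRYY L=OYOY
After move 2 (U'): U=WOWO F=OYGG R=GGWR B=WRBB L=BBOY
After move 3 (F'): F=YGOG U=WOGW R=RGRR D=BYYY L=BOOW
After move 4 (F'): F=GGYO U=WORR R=YGBR D=OWYY L=BWOG
After move 5 (R'): R=GRYB U=WBRW F=GOYR D=OGYO B=YRWB
Query 1: L[2] = O
Query 2: D[2] = Y
Query 3: U[3] = W
Query 4: F[1] = O
Query 5: U[0] = W
Query 6: D[1] = G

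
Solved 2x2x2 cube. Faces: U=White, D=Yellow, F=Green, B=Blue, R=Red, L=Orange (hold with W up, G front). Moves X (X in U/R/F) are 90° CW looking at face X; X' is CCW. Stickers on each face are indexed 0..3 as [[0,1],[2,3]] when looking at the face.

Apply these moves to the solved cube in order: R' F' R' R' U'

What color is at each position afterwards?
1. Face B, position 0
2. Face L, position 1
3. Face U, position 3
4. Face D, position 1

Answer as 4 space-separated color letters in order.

After move 1 (R'): R=RRRR U=WBWB F=GWGW D=YGYG B=YBYB
After move 2 (F'): F=WWGG U=WBRR R=GRYR D=OOYG L=OBOW
After move 3 (R'): R=RRGY U=WYRY F=WBGR D=OWYG B=GBOB
After move 4 (R'): R=RYRG U=WORG F=WYGY D=OBYR B=GBWB
After move 5 (U'): U=OGWR F=OBGY R=WYRG B=RYWB L=GBOW
Query 1: B[0] = R
Query 2: L[1] = B
Query 3: U[3] = R
Query 4: D[1] = B

Answer: R B R B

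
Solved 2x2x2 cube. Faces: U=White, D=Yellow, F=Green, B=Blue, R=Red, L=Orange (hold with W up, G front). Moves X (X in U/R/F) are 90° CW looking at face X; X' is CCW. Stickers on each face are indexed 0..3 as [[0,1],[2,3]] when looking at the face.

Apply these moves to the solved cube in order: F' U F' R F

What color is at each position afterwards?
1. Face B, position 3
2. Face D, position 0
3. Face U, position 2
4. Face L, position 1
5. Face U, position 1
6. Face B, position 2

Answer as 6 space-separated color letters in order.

Answer: B R R G G W

Derivation:
After move 1 (F'): F=GGGG U=WWRR R=YRYR D=OOYY L=OWOW
After move 2 (U): U=RWRW F=YRGG R=BBYR B=OWBB L=GGOW
After move 3 (F'): F=RGYG U=RWBY R=OBOR D=GWYY L=GWOR
After move 4 (R): R=OORB U=RGBG F=RWYY D=GBYO B=YWWB
After move 5 (F): F=YRYW U=RGRW R=BOGB D=ROYO L=GGOB
Query 1: B[3] = B
Query 2: D[0] = R
Query 3: U[2] = R
Query 4: L[1] = G
Query 5: U[1] = G
Query 6: B[2] = W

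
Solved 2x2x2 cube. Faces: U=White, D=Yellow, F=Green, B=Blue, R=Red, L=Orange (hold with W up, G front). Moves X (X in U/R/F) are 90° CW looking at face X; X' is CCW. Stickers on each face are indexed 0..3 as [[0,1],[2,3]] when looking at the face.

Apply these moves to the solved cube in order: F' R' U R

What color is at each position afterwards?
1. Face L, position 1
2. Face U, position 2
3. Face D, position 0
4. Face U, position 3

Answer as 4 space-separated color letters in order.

Answer: W B O R

Derivation:
After move 1 (F'): F=GGGG U=WWRR R=YRYR D=OOYY L=OWOW
After move 2 (R'): R=RRYY U=WBRB F=GWGR D=OGYG B=YBOB
After move 3 (U): U=RWBB F=RRGR R=YBYY B=OWOB L=GWOW
After move 4 (R): R=YYYB U=RRBR F=RGGG D=OOYO B=BWWB
Query 1: L[1] = W
Query 2: U[2] = B
Query 3: D[0] = O
Query 4: U[3] = R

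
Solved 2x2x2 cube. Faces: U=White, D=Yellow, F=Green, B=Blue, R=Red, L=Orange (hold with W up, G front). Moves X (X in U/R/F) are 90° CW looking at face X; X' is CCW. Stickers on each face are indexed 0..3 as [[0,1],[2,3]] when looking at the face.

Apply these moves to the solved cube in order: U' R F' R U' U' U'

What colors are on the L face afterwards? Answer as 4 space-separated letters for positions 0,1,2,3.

After move 1 (U'): U=WWWW F=OOGG R=GGRR B=RRBB L=BBOO
After move 2 (R): R=RGRG U=WOWG F=OYGY D=YBYR B=WRWB
After move 3 (F'): F=YYOG U=WORR R=BGYG D=BOYR L=BGOW
After move 4 (R): R=YBGG U=WYRG F=YOOR D=BWYW B=RROB
After move 5 (U'): U=YGWR F=BGOR R=YOGG B=YBOB L=RROW
After move 6 (U'): U=GRYW F=RROR R=BGGG B=YOOB L=YBOW
After move 7 (U'): U=RWGY F=YBOR R=RRGG B=BGOB L=YOOW
Query: L face = YOOW

Answer: Y O O W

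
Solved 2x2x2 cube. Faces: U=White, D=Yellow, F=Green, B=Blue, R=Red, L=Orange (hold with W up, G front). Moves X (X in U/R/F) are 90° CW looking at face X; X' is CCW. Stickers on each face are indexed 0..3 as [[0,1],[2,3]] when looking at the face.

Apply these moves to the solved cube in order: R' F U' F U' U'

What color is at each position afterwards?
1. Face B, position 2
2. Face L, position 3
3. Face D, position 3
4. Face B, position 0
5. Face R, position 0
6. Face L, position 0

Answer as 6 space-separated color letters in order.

Answer: Y R G W Y W

Derivation:
After move 1 (R'): R=RRRR U=WBWB F=GWGW D=YGYG B=YBYB
After move 2 (F): F=GGWW U=WBOO R=WRBR D=RRYG L=OYOG
After move 3 (U'): U=BOWO F=OYWW R=GGBR B=WRYB L=YBOG
After move 4 (F): F=WOWY U=BOGB R=WGOR D=BGYG L=YROR
After move 5 (U'): U=OBBG F=YRWY R=WOOR B=WGYB L=WROR
After move 6 (U'): U=BGOB F=WRWY R=YROR B=WOYB L=WGOR
Query 1: B[2] = Y
Query 2: L[3] = R
Query 3: D[3] = G
Query 4: B[0] = W
Query 5: R[0] = Y
Query 6: L[0] = W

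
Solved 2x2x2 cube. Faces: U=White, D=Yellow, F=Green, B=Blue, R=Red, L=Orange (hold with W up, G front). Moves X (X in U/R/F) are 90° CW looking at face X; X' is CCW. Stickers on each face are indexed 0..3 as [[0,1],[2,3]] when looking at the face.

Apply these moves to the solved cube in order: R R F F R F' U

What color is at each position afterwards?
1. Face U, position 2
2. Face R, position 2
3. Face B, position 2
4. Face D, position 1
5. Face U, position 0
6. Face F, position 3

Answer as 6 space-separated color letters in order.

After move 1 (R): R=RRRR U=WGWG F=GYGY D=YBYB B=WBWB
After move 2 (R): R=RRRR U=WYWY F=GBGB D=YWYW B=GBGB
After move 3 (F): F=GGBB U=WYOO R=WRYR D=RRYW L=OYOW
After move 4 (F): F=BGBG U=WYWY R=OROR D=YWYW L=OROR
After move 5 (R): R=OORR U=WGWG F=BWBW D=YGYG B=YBYB
After move 6 (F'): F=WWBB U=WGOR R=GOYR D=RRYG L=OGOW
After move 7 (U): U=OWRG F=GOBB R=YBYR B=OGYB L=WWOW
Query 1: U[2] = R
Query 2: R[2] = Y
Query 3: B[2] = Y
Query 4: D[1] = R
Query 5: U[0] = O
Query 6: F[3] = B

Answer: R Y Y R O B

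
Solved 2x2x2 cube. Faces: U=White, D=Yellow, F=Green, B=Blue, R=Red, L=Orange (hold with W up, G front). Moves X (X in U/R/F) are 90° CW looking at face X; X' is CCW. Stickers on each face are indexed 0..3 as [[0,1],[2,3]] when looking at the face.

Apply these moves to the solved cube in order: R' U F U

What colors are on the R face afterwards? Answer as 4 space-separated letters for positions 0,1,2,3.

Answer: O O B R

Derivation:
After move 1 (R'): R=RRRR U=WBWB F=GWGW D=YGYG B=YBYB
After move 2 (U): U=WWBB F=RRGW R=YBRR B=OOYB L=GWOO
After move 3 (F): F=GRWR U=WWOW R=BBBR D=RYYG L=GYOG
After move 4 (U): U=OWWW F=BBWR R=OOBR B=GYYB L=GROG
Query: R face = OOBR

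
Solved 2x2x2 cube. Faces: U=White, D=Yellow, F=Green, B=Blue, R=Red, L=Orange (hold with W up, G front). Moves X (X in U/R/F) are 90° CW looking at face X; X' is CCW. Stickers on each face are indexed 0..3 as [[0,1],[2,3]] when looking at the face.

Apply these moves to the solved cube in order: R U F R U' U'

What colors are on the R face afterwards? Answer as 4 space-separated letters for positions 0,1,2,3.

Answer: G Y R B

Derivation:
After move 1 (R): R=RRRR U=WGWG F=GYGY D=YBYB B=WBWB
After move 2 (U): U=WWGG F=RRGY R=WBRR B=OOWB L=GYOO
After move 3 (F): F=GRYR U=WWOY R=GBGR D=RWYB L=GYOB
After move 4 (R): R=GGRB U=WROR F=GWYB D=RWYO B=YOWB
After move 5 (U'): U=RRWO F=GYYB R=GWRB B=GGWB L=YOOB
After move 6 (U'): U=RORW F=YOYB R=GYRB B=GWWB L=GGOB
Query: R face = GYRB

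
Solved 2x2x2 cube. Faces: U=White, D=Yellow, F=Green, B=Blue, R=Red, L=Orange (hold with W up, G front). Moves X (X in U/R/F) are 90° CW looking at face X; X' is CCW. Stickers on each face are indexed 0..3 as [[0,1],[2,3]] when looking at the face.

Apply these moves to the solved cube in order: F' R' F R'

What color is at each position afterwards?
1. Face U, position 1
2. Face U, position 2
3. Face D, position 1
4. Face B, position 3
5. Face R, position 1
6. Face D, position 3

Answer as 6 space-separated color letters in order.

Answer: O W G B Y W

Derivation:
After move 1 (F'): F=GGGG U=WWRR R=YRYR D=OOYY L=OWOW
After move 2 (R'): R=RRYY U=WBRB F=GWGR D=OGYG B=YBOB
After move 3 (F): F=GGRW U=WBWW R=RRBY D=YRYG L=OOOG
After move 4 (R'): R=RYRB U=WOWY F=GBRW D=YGYW B=GBRB
Query 1: U[1] = O
Query 2: U[2] = W
Query 3: D[1] = G
Query 4: B[3] = B
Query 5: R[1] = Y
Query 6: D[3] = W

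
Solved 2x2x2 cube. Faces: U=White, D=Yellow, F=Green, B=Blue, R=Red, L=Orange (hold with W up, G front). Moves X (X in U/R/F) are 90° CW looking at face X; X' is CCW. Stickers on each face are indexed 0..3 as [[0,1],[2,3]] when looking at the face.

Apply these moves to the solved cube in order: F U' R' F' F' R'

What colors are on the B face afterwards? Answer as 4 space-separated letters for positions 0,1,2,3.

After move 1 (F): F=GGGG U=WWOO R=WRWR D=RRYY L=OYOY
After move 2 (U'): U=WOWO F=OYGG R=GGWR B=WRBB L=BBOY
After move 3 (R'): R=GRGW U=WBWW F=OOGO D=RYYG B=YRRB
After move 4 (F'): F=OOOG U=WBGG R=YRRW D=BYYG L=BWOW
After move 5 (F'): F=OGOO U=WBYR R=YRBW D=WWYG L=BGOG
After move 6 (R'): R=RWYB U=WRYY F=OBOR D=WGYO B=GRWB
Query: B face = GRWB

Answer: G R W B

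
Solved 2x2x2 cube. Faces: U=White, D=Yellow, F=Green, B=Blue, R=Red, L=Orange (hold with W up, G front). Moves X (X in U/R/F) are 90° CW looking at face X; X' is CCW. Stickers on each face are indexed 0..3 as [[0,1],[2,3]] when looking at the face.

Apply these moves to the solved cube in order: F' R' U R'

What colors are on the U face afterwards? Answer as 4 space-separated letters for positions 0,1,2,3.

Answer: R O B O

Derivation:
After move 1 (F'): F=GGGG U=WWRR R=YRYR D=OOYY L=OWOW
After move 2 (R'): R=RRYY U=WBRB F=GWGR D=OGYG B=YBOB
After move 3 (U): U=RWBB F=RRGR R=YBYY B=OWOB L=GWOW
After move 4 (R'): R=BYYY U=ROBO F=RWGB D=ORYR B=GWGB
Query: U face = ROBO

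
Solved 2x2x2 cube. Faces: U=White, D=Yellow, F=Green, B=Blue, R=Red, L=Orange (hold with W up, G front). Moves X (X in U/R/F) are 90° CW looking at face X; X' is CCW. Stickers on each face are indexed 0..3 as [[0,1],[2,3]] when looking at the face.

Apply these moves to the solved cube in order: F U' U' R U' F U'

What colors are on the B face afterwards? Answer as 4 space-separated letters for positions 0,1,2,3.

Answer: O R O B

Derivation:
After move 1 (F): F=GGGG U=WWOO R=WRWR D=RRYY L=OYOY
After move 2 (U'): U=WOWO F=OYGG R=GGWR B=WRBB L=BBOY
After move 3 (U'): U=OOWW F=BBGG R=OYWR B=GGBB L=WROY
After move 4 (R): R=WORY U=OBWG F=BRGY D=RBYG B=WGOB
After move 5 (U'): U=BGOW F=WRGY R=BRRY B=WOOB L=WGOY
After move 6 (F): F=GWYR U=BGYG R=ORWY D=RBYG L=WROB
After move 7 (U'): U=GGBY F=WRYR R=GWWY B=OROB L=WOOB
Query: B face = OROB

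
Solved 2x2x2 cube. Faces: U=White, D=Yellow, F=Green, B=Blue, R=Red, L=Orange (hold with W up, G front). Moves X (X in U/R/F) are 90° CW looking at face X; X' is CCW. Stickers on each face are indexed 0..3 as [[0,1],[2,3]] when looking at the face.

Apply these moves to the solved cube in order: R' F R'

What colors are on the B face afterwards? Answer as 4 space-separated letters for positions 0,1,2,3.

After move 1 (R'): R=RRRR U=WBWB F=GWGW D=YGYG B=YBYB
After move 2 (F): F=GGWW U=WBOO R=WRBR D=RRYG L=OYOG
After move 3 (R'): R=RRWB U=WYOY F=GBWO D=RGYW B=GBRB
Query: B face = GBRB

Answer: G B R B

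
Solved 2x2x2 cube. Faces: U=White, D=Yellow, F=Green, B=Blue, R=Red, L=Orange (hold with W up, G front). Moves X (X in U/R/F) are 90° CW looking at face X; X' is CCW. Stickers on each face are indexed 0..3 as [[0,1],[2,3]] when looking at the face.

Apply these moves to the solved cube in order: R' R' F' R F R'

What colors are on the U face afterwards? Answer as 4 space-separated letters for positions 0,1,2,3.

After move 1 (R'): R=RRRR U=WBWB F=GWGW D=YGYG B=YBYB
After move 2 (R'): R=RRRR U=WYWY F=GBGB D=YWYW B=GBGB
After move 3 (F'): F=BBGG U=WYRR R=WRYR D=OOYW L=OYOW
After move 4 (R): R=YWRR U=WBRG F=BOGW D=OGYG B=RBYB
After move 5 (F): F=GBWO U=WBWY R=RWGR D=RYYG L=OOOG
After move 6 (R'): R=WRRG U=WYWR F=GBWY D=RBYO B=GBYB
Query: U face = WYWR

Answer: W Y W R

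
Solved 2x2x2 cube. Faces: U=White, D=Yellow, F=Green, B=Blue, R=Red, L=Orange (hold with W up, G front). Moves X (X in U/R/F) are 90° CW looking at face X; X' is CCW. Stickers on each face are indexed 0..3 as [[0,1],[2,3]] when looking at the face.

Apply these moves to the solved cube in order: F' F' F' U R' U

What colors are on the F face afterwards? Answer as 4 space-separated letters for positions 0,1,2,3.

Answer: B R G W

Derivation:
After move 1 (F'): F=GGGG U=WWRR R=YRYR D=OOYY L=OWOW
After move 2 (F'): F=GGGG U=WWYY R=OROR D=WWYY L=OROR
After move 3 (F'): F=GGGG U=WWOO R=WRWR D=RRYY L=OYOY
After move 4 (U): U=OWOW F=WRGG R=BBWR B=OYBB L=GGOY
After move 5 (R'): R=BRBW U=OBOO F=WWGW D=RRYG B=YYRB
After move 6 (U): U=OOOB F=BRGW R=YYBW B=GGRB L=WWOY
Query: F face = BRGW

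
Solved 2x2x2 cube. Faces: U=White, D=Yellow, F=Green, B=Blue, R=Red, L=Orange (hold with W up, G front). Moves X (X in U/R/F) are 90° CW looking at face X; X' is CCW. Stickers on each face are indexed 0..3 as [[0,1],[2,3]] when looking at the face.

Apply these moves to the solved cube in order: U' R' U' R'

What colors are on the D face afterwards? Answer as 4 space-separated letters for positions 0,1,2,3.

Answer: Y B Y W

Derivation:
After move 1 (U'): U=WWWW F=OOGG R=GGRR B=RRBB L=BBOO
After move 2 (R'): R=GRGR U=WBWR F=OWGW D=YOYG B=YRYB
After move 3 (U'): U=BRWW F=BBGW R=OWGR B=GRYB L=YROO
After move 4 (R'): R=WROG U=BYWG F=BRGW D=YBYW B=GROB
Query: D face = YBYW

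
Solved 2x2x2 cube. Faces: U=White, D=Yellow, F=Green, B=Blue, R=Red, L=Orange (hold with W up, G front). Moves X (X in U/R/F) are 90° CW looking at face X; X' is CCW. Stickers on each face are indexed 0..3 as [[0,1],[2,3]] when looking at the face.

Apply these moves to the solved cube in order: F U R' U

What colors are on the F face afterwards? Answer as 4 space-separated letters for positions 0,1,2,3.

After move 1 (F): F=GGGG U=WWOO R=WRWR D=RRYY L=OYOY
After move 2 (U): U=OWOW F=WRGG R=BBWR B=OYBB L=GGOY
After move 3 (R'): R=BRBW U=OBOO F=WWGW D=RRYG B=YYRB
After move 4 (U): U=OOOB F=BRGW R=YYBW B=GGRB L=WWOY
Query: F face = BRGW

Answer: B R G W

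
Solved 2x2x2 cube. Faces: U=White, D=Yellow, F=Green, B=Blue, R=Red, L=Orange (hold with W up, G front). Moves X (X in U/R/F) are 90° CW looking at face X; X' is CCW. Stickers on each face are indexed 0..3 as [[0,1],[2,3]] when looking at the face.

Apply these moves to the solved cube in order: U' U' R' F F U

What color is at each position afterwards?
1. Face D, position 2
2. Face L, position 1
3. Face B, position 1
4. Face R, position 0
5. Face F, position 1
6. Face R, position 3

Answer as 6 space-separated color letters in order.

After move 1 (U'): U=WWWW F=OOGG R=GGRR B=RRBB L=BBOO
After move 2 (U'): U=WWWW F=BBGG R=OORR B=GGBB L=RROO
After move 3 (R'): R=OROR U=WBWG F=BWGW D=YBYG B=YGYB
After move 4 (F): F=GBWW U=WBOR R=WRGR D=OOYG L=RYOB
After move 5 (F): F=WGWB U=WBBY R=ORRR D=GWYG L=ROOO
After move 6 (U): U=BWYB F=ORWB R=YGRR B=ROYB L=WGOO
Query 1: D[2] = Y
Query 2: L[1] = G
Query 3: B[1] = O
Query 4: R[0] = Y
Query 5: F[1] = R
Query 6: R[3] = R

Answer: Y G O Y R R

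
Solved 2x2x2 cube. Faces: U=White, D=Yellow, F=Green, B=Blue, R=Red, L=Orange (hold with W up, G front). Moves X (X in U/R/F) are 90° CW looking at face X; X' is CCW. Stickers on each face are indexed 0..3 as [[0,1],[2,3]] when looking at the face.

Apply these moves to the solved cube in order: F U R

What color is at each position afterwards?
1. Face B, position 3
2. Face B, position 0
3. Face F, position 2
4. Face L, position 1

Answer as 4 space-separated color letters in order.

After move 1 (F): F=GGGG U=WWOO R=WRWR D=RRYY L=OYOY
After move 2 (U): U=OWOW F=WRGG R=BBWR B=OYBB L=GGOY
After move 3 (R): R=WBRB U=OROG F=WRGY D=RBYO B=WYWB
Query 1: B[3] = B
Query 2: B[0] = W
Query 3: F[2] = G
Query 4: L[1] = G

Answer: B W G G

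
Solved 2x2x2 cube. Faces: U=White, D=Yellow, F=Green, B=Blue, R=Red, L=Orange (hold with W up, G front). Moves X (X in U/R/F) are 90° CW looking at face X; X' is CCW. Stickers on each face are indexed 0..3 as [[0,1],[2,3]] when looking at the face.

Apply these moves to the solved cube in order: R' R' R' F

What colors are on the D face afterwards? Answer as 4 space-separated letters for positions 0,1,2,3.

After move 1 (R'): R=RRRR U=WBWB F=GWGW D=YGYG B=YBYB
After move 2 (R'): R=RRRR U=WYWY F=GBGB D=YWYW B=GBGB
After move 3 (R'): R=RRRR U=WGWG F=GYGY D=YBYB B=WBWB
After move 4 (F): F=GGYY U=WGOO R=WRGR D=RRYB L=OYOB
Query: D face = RRYB

Answer: R R Y B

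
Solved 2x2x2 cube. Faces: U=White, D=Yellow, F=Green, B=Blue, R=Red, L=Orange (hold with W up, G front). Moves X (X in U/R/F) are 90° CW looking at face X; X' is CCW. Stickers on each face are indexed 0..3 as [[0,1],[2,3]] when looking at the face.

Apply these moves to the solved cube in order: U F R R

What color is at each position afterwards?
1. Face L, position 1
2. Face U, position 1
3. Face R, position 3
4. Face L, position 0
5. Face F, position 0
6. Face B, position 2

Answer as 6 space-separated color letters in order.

After move 1 (U): U=WWWW F=RRGG R=BBRR B=OOBB L=GGOO
After move 2 (F): F=GRGR U=WWOG R=WBWR D=RBYY L=GYOY
After move 3 (R): R=WWRB U=WROR F=GBGY D=RBYO B=GOWB
After move 4 (R): R=RWBW U=WBOY F=GBGO D=RWYG B=RORB
Query 1: L[1] = Y
Query 2: U[1] = B
Query 3: R[3] = W
Query 4: L[0] = G
Query 5: F[0] = G
Query 6: B[2] = R

Answer: Y B W G G R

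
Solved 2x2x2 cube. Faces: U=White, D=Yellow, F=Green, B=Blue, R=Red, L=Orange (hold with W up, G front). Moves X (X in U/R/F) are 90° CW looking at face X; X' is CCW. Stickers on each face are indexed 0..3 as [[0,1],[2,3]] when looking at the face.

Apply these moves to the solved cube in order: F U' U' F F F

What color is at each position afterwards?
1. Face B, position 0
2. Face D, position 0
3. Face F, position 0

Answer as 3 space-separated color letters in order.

Answer: G R B

Derivation:
After move 1 (F): F=GGGG U=WWOO R=WRWR D=RRYY L=OYOY
After move 2 (U'): U=WOWO F=OYGG R=GGWR B=WRBB L=BBOY
After move 3 (U'): U=OOWW F=BBGG R=OYWR B=GGBB L=WROY
After move 4 (F): F=GBGB U=OOYR R=WYWR D=WOYY L=WROR
After move 5 (F): F=GGBB U=OORR R=YYRR D=WWYY L=WWOO
After move 6 (F): F=BGBG U=OOOW R=RYRR D=RYYY L=WWOW
Query 1: B[0] = G
Query 2: D[0] = R
Query 3: F[0] = B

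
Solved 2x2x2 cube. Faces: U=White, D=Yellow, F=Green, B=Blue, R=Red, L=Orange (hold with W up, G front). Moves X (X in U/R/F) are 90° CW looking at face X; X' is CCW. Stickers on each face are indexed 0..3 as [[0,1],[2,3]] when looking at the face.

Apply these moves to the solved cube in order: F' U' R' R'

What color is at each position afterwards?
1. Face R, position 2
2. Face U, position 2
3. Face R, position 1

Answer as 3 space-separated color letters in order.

Answer: G W Y

Derivation:
After move 1 (F'): F=GGGG U=WWRR R=YRYR D=OOYY L=OWOW
After move 2 (U'): U=WRWR F=OWGG R=GGYR B=YRBB L=BBOW
After move 3 (R'): R=GRGY U=WBWY F=ORGR D=OWYG B=YROB
After move 4 (R'): R=RYGG U=WOWY F=OBGY D=ORYR B=GRWB
Query 1: R[2] = G
Query 2: U[2] = W
Query 3: R[1] = Y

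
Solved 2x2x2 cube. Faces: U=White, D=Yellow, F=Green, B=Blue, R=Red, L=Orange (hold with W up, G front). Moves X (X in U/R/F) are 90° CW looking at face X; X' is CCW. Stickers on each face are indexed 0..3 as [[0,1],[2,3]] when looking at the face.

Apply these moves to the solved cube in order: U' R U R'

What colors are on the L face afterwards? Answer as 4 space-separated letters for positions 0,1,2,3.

Answer: O Y O O

Derivation:
After move 1 (U'): U=WWWW F=OOGG R=GGRR B=RRBB L=BBOO
After move 2 (R): R=RGRG U=WOWG F=OYGY D=YBYR B=WRWB
After move 3 (U): U=WWGO F=RGGY R=WRRG B=BBWB L=OYOO
After move 4 (R'): R=RGWR U=WWGB F=RWGO D=YGYY B=RBBB
Query: L face = OYOO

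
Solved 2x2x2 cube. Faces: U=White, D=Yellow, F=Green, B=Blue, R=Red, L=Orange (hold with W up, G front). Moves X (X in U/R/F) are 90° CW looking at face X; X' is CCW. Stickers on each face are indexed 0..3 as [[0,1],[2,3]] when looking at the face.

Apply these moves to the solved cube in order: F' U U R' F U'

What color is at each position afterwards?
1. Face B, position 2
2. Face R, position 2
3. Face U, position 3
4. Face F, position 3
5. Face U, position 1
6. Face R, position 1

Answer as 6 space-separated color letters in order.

After move 1 (F'): F=GGGG U=WWRR R=YRYR D=OOYY L=OWOW
After move 2 (U): U=RWRW F=YRGG R=BBYR B=OWBB L=GGOW
After move 3 (U): U=RRWW F=BBGG R=OWYR B=GGBB L=YROW
After move 4 (R'): R=WROY U=RBWG F=BRGW D=OBYG B=YGOB
After move 5 (F): F=GBWR U=RBWR R=WRGY D=OWYG L=YOOB
After move 6 (U'): U=BRRW F=YOWR R=GBGY B=WROB L=YGOB
Query 1: B[2] = O
Query 2: R[2] = G
Query 3: U[3] = W
Query 4: F[3] = R
Query 5: U[1] = R
Query 6: R[1] = B

Answer: O G W R R B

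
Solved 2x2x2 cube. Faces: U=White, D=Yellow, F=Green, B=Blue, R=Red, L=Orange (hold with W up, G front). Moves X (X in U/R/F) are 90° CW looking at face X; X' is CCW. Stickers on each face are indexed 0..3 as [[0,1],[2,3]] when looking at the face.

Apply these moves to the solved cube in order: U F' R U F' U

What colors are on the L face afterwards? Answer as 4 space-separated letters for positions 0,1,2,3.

Answer: Y Y O G

Derivation:
After move 1 (U): U=WWWW F=RRGG R=BBRR B=OOBB L=GGOO
After move 2 (F'): F=RGRG U=WWBR R=YBYR D=GOYY L=GWOW
After move 3 (R): R=YYRB U=WGBG F=RORY D=GBYO B=ROWB
After move 4 (U): U=BWGG F=YYRY R=RORB B=GWWB L=ROOW
After move 5 (F'): F=YYYR U=BWRR R=BOGB D=OWYO L=RGOG
After move 6 (U): U=RBRW F=BOYR R=GWGB B=RGWB L=YYOG
Query: L face = YYOG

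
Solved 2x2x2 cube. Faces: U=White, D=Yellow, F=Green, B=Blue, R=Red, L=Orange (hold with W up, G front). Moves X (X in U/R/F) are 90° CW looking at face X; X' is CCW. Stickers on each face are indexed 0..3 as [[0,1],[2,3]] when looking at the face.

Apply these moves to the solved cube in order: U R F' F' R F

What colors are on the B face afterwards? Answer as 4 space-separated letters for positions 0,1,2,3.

After move 1 (U): U=WWWW F=RRGG R=BBRR B=OOBB L=GGOO
After move 2 (R): R=RBRB U=WRWG F=RYGY D=YBYO B=WOWB
After move 3 (F'): F=YYRG U=WRRR R=BBYB D=GOYO L=GGOW
After move 4 (F'): F=YGYR U=WRBY R=OBGB D=GWYO L=GROR
After move 5 (R): R=GOBB U=WGBR F=YWYO D=GWYW B=YORB
After move 6 (F): F=YYOW U=WGRR R=BORB D=BGYW L=GGOW
Query: B face = YORB

Answer: Y O R B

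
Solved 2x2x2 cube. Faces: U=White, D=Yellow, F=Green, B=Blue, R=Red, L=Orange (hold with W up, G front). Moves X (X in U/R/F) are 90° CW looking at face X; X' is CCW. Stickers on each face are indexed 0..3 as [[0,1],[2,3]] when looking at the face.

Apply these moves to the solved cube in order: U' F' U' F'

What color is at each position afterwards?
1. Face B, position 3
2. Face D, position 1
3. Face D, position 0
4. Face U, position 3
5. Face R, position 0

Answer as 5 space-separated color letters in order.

Answer: B W R Y O

Derivation:
After move 1 (U'): U=WWWW F=OOGG R=GGRR B=RRBB L=BBOO
After move 2 (F'): F=OGOG U=WWGR R=YGYR D=BOYY L=BWOW
After move 3 (U'): U=WRWG F=BWOG R=OGYR B=YGBB L=RROW
After move 4 (F'): F=WGBO U=WROY R=OGBR D=RWYY L=RGOW
Query 1: B[3] = B
Query 2: D[1] = W
Query 3: D[0] = R
Query 4: U[3] = Y
Query 5: R[0] = O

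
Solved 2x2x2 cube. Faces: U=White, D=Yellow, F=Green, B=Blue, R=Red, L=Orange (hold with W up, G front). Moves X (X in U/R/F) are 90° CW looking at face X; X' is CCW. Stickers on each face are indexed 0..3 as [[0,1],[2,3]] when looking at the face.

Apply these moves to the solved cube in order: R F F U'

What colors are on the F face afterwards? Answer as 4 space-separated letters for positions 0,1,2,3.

Answer: O R Y G

Derivation:
After move 1 (R): R=RRRR U=WGWG F=GYGY D=YBYB B=WBWB
After move 2 (F): F=GGYY U=WGOO R=WRGR D=RRYB L=OYOB
After move 3 (F): F=YGYG U=WGBY R=OROR D=GWYB L=OROR
After move 4 (U'): U=GYWB F=ORYG R=YGOR B=ORWB L=WBOR
Query: F face = ORYG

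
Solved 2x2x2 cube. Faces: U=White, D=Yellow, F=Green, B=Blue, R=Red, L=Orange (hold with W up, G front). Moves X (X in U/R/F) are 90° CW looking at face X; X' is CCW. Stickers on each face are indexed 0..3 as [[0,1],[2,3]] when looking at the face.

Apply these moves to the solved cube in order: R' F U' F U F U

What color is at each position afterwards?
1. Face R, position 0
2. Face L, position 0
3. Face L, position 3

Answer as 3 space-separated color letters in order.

After move 1 (R'): R=RRRR U=WBWB F=GWGW D=YGYG B=YBYB
After move 2 (F): F=GGWW U=WBOO R=WRBR D=RRYG L=OYOG
After move 3 (U'): U=BOWO F=OYWW R=GGBR B=WRYB L=YBOG
After move 4 (F): F=WOWY U=BOGB R=WGOR D=BGYG L=YROR
After move 5 (U): U=GBBO F=WGWY R=WROR B=YRYB L=WOOR
After move 6 (F): F=WWYG U=GBRO R=BROR D=OWYG L=WBOG
After move 7 (U): U=RGOB F=BRYG R=YROR B=WBYB L=WWOG
Query 1: R[0] = Y
Query 2: L[0] = W
Query 3: L[3] = G

Answer: Y W G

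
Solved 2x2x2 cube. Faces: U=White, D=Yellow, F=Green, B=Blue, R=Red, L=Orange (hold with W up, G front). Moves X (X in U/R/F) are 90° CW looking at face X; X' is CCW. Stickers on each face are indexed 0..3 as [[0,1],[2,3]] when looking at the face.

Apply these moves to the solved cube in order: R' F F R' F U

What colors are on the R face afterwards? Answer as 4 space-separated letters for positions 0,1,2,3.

Answer: G B Y O

Derivation:
After move 1 (R'): R=RRRR U=WBWB F=GWGW D=YGYG B=YBYB
After move 2 (F): F=GGWW U=WBOO R=WRBR D=RRYG L=OYOG
After move 3 (F): F=WGWG U=WBGY R=OROR D=BWYG L=OROR
After move 4 (R'): R=RROO U=WYGY F=WBWY D=BGYG B=GBWB
After move 5 (F): F=WWYB U=WYRR R=GRYO D=ORYG L=OBOG
After move 6 (U): U=RWRY F=GRYB R=GBYO B=OBWB L=WWOG
Query: R face = GBYO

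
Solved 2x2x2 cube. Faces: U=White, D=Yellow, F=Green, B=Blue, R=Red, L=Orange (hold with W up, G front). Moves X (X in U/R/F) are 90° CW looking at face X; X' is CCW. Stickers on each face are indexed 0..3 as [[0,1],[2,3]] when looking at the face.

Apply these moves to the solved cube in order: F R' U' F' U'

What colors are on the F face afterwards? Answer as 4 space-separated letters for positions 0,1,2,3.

Answer: Y O O G

Derivation:
After move 1 (F): F=GGGG U=WWOO R=WRWR D=RRYY L=OYOY
After move 2 (R'): R=RRWW U=WBOB F=GWGO D=RGYG B=YBRB
After move 3 (U'): U=BBWO F=OYGO R=GWWW B=RRRB L=YBOY
After move 4 (F'): F=YOOG U=BBGW R=GWRW D=BYYG L=YOOW
After move 5 (U'): U=BWBG F=YOOG R=YORW B=GWRB L=RROW
Query: F face = YOOG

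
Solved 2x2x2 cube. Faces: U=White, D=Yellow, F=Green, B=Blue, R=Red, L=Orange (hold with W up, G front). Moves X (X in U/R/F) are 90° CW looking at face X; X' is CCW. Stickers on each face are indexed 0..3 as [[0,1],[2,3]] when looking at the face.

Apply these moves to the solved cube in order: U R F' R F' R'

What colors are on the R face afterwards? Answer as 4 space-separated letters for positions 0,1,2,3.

Answer: B B W G

Derivation:
After move 1 (U): U=WWWW F=RRGG R=BBRR B=OOBB L=GGOO
After move 2 (R): R=RBRB U=WRWG F=RYGY D=YBYO B=WOWB
After move 3 (F'): F=YYRG U=WRRR R=BBYB D=GOYO L=GGOW
After move 4 (R): R=YBBB U=WYRG F=YORO D=GWYW B=RORB
After move 5 (F'): F=OOYR U=WYYB R=WBGB D=GWYW L=GGOR
After move 6 (R'): R=BBWG U=WRYR F=OYYB D=GOYR B=WOWB
Query: R face = BBWG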